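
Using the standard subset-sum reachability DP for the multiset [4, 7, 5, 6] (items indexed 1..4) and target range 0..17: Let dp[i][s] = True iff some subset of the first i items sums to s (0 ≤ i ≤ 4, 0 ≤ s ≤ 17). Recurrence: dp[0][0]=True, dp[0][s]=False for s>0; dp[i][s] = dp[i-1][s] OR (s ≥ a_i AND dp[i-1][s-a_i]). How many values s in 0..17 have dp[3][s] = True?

i\s   0   1   2   3   4   5   6   7   8   9  10  11  12  13  14  15  16  17
  0   T   F   F   F   F   F   F   F   F   F   F   F   F   F   F   F   F   F
  1   T   F   F   F   T   F   F   F   F   F   F   F   F   F   F   F   F   F
  2   T   F   F   F   T   F   F   T   F   F   F   T   F   F   F   F   F   F
  3   T   F   F   F   T   T   F   T   F   T   F   T   T   F   F   F   T   F
  4   T   F   F   F   T   T   T   T   F   T   T   T   T   T   F   T   T   T

8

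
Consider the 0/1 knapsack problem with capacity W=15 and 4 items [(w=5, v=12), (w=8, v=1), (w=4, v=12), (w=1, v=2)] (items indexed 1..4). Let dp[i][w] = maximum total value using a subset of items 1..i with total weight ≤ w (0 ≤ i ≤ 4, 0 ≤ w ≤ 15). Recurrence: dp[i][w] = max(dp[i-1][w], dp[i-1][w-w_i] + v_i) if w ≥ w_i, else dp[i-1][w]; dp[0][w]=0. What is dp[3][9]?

i\w   0   1   2   3   4   5   6   7   8   9  10  11  12  13  14  15
  0   0   0   0   0   0   0   0   0   0   0   0   0   0   0   0   0
  1   0   0   0   0   0  12  12  12  12  12  12  12  12  12  12  12
  2   0   0   0   0   0  12  12  12  12  12  12  12  12  13  13  13
  3   0   0   0   0  12  12  12  12  12  24  24  24  24  24  24  24
  4   0   2   2   2  12  14  14  14  14  24  26  26  26  26  26  26

24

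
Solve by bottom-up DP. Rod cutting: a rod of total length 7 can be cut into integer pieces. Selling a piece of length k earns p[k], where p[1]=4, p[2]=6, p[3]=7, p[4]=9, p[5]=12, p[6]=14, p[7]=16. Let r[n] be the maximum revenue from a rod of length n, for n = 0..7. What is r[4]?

   n    0    1    2    3    4    5    6    7
r[n]    0    4    8   12   16   20   24   28

16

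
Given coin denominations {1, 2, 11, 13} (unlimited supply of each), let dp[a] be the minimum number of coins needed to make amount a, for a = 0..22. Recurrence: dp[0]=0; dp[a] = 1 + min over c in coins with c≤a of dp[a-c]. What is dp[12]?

 a  0  1  2  3  4  5  6  7  8  9 10 11 12 13 14 15 16 17 18 19 20 21 22
dp  0  1  1  2  2  3  3  4  4  5  5  1  2  1  2  2  3  3  4  4  5  5  2

2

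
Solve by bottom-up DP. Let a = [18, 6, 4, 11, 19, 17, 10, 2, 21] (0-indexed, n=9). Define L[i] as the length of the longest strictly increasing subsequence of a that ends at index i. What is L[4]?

   i    0    1    2    3    4    5    6    7    8
a[i]   18    6    4   11   19   17   10    2   21
L[i]    1    1    1    2    3    3    2    1    4

3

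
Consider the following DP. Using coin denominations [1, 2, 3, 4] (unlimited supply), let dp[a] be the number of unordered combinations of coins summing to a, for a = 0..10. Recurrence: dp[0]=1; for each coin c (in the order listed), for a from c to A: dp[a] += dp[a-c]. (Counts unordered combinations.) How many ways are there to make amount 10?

after  coin     0     1     2     3     4     5     6     7     8     9    10
          1     1     1     1     1     1     1     1     1     1     1     1
          2     1     1     2     2     3     3     4     4     5     5     6
          3     1     1     2     3     4     5     7     8    10    12    14
          4     1     1     2     3     5     6     9    11    15    18    23

23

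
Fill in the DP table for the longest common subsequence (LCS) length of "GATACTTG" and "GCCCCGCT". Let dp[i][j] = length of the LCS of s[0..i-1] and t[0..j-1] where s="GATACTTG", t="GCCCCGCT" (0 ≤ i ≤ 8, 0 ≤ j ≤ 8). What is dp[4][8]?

   ''  G  C  C  C  C  G  C  T
''  0  0  0  0  0  0  0  0  0
 G  0  1  1  1  1  1  1  1  1
 A  0  1  1  1  1  1  1  1  1
 T  0  1  1  1  1  1  1  1  2
 A  0  1  1  1  1  1  1  1  2
 C  0  1  2  2  2  2  2  2  2
 T  0  1  2  2  2  2  2  2  3
 T  0  1  2  2  2  2  2  2  3
 G  0  1  2  2  2  2  3  3  3

2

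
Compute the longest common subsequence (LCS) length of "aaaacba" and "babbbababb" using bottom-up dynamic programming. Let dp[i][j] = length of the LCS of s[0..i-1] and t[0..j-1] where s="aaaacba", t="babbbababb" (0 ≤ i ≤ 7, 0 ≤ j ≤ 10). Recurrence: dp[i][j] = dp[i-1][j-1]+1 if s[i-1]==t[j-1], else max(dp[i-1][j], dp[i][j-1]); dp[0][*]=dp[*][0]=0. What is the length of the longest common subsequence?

4

   ''  b  a  b  b  b  a  b  a  b  b
''  0  0  0  0  0  0  0  0  0  0  0
 a  0  0  1  1  1  1  1  1  1  1  1
 a  0  0  1  1  1  1  2  2  2  2  2
 a  0  0  1  1  1  1  2  2  3  3  3
 a  0  0  1  1  1  1  2  2  3  3  3
 c  0  0  1  1  1  1  2  2  3  3  3
 b  0  1  1  2  2  2  2  3  3  4  4
 a  0  1  2  2  2  2  3  3  4  4  4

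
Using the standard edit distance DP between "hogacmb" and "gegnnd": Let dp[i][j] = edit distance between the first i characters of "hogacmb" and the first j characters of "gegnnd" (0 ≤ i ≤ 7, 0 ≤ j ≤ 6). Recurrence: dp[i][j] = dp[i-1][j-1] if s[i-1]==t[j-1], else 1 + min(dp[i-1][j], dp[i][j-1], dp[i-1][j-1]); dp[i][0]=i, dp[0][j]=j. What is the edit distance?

   ''  g  e  g  n  n  d
''  0  1  2  3  4  5  6
 h  1  1  2  3  4  5  6
 o  2  2  2  3  4  5  6
 g  3  2  3  2  3  4  5
 a  4  3  3  3  3  4  5
 c  5  4  4  4  4  4  5
 m  6  5  5  5  5  5  5
 b  7  6  6  6  6  6  6

6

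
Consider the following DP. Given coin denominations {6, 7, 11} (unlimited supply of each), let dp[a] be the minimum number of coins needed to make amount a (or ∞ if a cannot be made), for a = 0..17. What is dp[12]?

2

 a  0  1  2  3  4  5  6  7  8  9 10 11 12 13 14 15 16 17
dp  0  -  -  -  -  -  1  1  -  -  -  1  2  2  2  -  -  2
(- denotes ∞ / unreachable)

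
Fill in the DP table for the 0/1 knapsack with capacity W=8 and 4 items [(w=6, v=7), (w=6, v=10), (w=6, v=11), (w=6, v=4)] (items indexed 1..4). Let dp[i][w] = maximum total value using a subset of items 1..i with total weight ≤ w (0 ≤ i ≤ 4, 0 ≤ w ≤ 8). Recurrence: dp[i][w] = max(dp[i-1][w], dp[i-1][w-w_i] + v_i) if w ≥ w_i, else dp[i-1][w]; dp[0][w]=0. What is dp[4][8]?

i\w   0   1   2   3   4   5   6   7   8
  0   0   0   0   0   0   0   0   0   0
  1   0   0   0   0   0   0   7   7   7
  2   0   0   0   0   0   0  10  10  10
  3   0   0   0   0   0   0  11  11  11
  4   0   0   0   0   0   0  11  11  11

11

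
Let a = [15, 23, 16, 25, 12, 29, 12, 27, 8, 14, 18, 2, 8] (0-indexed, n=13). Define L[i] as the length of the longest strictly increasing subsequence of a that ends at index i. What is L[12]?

   i    0    1    2    3    4    5    6    7    8    9   10   11   12
a[i]   15   23   16   25   12   29   12   27    8   14   18    2    8
L[i]    1    2    2    3    1    4    1    4    1    2    3    1    2

2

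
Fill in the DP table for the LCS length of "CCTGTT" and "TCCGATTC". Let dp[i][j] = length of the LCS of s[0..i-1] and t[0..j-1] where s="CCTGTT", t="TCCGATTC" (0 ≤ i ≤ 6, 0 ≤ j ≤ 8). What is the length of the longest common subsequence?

   ''  T  C  C  G  A  T  T  C
''  0  0  0  0  0  0  0  0  0
 C  0  0  1  1  1  1  1  1  1
 C  0  0  1  2  2  2  2  2  2
 T  0  1  1  2  2  2  3  3  3
 G  0  1  1  2  3  3  3  3  3
 T  0  1  1  2  3  3  4  4  4
 T  0  1  1  2  3  3  4  5  5

5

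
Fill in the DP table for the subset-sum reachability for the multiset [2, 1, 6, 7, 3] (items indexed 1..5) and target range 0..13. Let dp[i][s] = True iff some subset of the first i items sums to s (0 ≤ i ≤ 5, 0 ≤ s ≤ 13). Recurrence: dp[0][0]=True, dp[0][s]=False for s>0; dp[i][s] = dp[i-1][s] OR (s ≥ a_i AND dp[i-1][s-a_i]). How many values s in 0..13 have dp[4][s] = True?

i\s   0   1   2   3   4   5   6   7   8   9  10  11  12  13
  0   T   F   F   F   F   F   F   F   F   F   F   F   F   F
  1   T   F   T   F   F   F   F   F   F   F   F   F   F   F
  2   T   T   T   T   F   F   F   F   F   F   F   F   F   F
  3   T   T   T   T   F   F   T   T   T   T   F   F   F   F
  4   T   T   T   T   F   F   T   T   T   T   T   F   F   T
  5   T   T   T   T   T   T   T   T   T   T   T   T   T   T

10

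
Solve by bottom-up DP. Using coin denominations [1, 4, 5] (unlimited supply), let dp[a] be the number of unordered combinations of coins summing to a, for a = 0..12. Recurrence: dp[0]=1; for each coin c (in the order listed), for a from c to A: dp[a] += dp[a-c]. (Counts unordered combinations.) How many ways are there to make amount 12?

7

after  coin     0     1     2     3     4     5     6     7     8     9    10    11    12
          1     1     1     1     1     1     1     1     1     1     1     1     1     1
          4     1     1     1     1     2     2     2     2     3     3     3     3     4
          5     1     1     1     1     2     3     3     3     4     5     6     6     7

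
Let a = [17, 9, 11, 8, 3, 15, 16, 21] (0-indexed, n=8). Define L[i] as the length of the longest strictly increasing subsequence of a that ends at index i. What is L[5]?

   i    0    1    2    3    4    5    6    7
a[i]   17    9   11    8    3   15   16   21
L[i]    1    1    2    1    1    3    4    5

3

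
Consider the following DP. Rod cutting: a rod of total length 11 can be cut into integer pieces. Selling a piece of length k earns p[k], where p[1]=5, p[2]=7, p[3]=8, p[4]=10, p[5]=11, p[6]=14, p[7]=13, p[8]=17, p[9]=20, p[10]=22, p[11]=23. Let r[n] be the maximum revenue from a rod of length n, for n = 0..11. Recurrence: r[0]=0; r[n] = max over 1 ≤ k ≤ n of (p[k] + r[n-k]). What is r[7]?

   n    0    1    2    3    4    5    6    7    8    9   10   11
r[n]    0    5   10   15   20   25   30   35   40   45   50   55

35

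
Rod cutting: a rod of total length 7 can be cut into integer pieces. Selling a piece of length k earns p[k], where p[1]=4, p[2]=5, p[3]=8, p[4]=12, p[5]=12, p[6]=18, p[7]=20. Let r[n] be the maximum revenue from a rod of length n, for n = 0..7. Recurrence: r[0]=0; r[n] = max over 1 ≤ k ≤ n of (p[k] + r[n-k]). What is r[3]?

12

   n    0    1    2    3    4    5    6    7
r[n]    0    4    8   12   16   20   24   28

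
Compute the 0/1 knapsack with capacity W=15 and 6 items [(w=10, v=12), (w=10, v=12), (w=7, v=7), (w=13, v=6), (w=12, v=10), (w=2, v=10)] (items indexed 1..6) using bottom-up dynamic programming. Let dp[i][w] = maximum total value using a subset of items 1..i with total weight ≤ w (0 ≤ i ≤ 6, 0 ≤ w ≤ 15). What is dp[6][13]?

22

i\w   0   1   2   3   4   5   6   7   8   9  10  11  12  13  14  15
  0   0   0   0   0   0   0   0   0   0   0   0   0   0   0   0   0
  1   0   0   0   0   0   0   0   0   0   0  12  12  12  12  12  12
  2   0   0   0   0   0   0   0   0   0   0  12  12  12  12  12  12
  3   0   0   0   0   0   0   0   7   7   7  12  12  12  12  12  12
  4   0   0   0   0   0   0   0   7   7   7  12  12  12  12  12  12
  5   0   0   0   0   0   0   0   7   7   7  12  12  12  12  12  12
  6   0   0  10  10  10  10  10  10  10  17  17  17  22  22  22  22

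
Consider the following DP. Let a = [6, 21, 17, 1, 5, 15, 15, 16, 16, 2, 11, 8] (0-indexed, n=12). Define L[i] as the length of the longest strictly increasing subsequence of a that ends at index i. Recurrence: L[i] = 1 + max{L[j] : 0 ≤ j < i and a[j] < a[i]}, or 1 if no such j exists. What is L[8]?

4

   i    0    1    2    3    4    5    6    7    8    9   10   11
a[i]    6   21   17    1    5   15   15   16   16    2   11    8
L[i]    1    2    2    1    2    3    3    4    4    2    3    3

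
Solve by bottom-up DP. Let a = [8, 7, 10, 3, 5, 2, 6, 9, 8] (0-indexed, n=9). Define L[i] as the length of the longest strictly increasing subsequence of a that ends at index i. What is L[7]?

   i    0    1    2    3    4    5    6    7    8
a[i]    8    7   10    3    5    2    6    9    8
L[i]    1    1    2    1    2    1    3    4    4

4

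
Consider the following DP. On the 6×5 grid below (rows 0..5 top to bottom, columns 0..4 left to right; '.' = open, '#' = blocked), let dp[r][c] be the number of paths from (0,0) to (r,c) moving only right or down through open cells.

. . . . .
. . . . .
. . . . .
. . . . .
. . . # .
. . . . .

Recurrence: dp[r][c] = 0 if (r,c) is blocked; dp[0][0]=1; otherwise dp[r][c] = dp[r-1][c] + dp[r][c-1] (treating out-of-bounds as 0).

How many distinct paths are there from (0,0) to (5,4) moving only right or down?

r\c   0   1   2   3   4
  0   1   1   1   1   1
  1   1   2   3   4   5
  2   1   3   6  10  15
  3   1   4  10  20  35
  4   1   5  15   0  35
  5   1   6  21  21  56

56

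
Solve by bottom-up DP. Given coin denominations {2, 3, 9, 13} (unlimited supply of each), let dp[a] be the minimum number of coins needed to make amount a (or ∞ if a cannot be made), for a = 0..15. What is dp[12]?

 a  0  1  2  3  4  5  6  7  8  9 10 11 12 13 14 15
dp  0  -  1  1  2  2  2  3  3  1  4  2  2  1  3  2
(- denotes ∞ / unreachable)

2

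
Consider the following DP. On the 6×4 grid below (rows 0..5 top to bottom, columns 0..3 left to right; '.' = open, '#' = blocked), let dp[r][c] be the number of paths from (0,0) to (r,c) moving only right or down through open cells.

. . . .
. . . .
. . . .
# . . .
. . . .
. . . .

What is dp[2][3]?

10

r\c   0   1   2   3
  0   1   1   1   1
  1   1   2   3   4
  2   1   3   6  10
  3   0   3   9  19
  4   0   3  12  31
  5   0   3  15  46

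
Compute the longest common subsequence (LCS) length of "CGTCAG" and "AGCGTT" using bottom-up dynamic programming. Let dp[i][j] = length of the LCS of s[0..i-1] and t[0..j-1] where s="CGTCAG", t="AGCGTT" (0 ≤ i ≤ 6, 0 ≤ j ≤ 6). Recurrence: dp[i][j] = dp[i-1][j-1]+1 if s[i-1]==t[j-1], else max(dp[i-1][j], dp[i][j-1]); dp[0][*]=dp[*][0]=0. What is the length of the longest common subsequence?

3

   ''  A  G  C  G  T  T
''  0  0  0  0  0  0  0
 C  0  0  0  1  1  1  1
 G  0  0  1  1  2  2  2
 T  0  0  1  1  2  3  3
 C  0  0  1  2  2  3  3
 A  0  1  1  2  2  3  3
 G  0  1  2  2  3  3  3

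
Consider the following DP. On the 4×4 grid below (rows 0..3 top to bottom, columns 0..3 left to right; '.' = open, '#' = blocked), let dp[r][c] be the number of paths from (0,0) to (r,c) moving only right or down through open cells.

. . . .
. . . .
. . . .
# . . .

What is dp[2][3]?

10

r\c   0   1   2   3
  0   1   1   1   1
  1   1   2   3   4
  2   1   3   6  10
  3   0   3   9  19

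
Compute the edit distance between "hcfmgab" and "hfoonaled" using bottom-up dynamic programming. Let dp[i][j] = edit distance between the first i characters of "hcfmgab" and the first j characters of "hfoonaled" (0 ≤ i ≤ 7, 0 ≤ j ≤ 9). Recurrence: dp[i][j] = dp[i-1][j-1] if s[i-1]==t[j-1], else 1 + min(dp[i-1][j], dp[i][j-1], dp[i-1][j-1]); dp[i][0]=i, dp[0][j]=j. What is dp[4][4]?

3

   ''  h  f  o  o  n  a  l  e  d
''  0  1  2  3  4  5  6  7  8  9
 h  1  0  1  2  3  4  5  6  7  8
 c  2  1  1  2  3  4  5  6  7  8
 f  3  2  1  2  3  4  5  6  7  8
 m  4  3  2  2  3  4  5  6  7  8
 g  5  4  3  3  3  4  5  6  7  8
 a  6  5  4  4  4  4  4  5  6  7
 b  7  6  5  5  5  5  5  5  6  7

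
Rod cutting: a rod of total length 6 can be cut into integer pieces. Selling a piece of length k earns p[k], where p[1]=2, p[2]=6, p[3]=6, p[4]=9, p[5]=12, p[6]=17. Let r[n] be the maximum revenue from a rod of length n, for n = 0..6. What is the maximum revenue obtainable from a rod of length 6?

18

   n    0    1    2    3    4    5    6
r[n]    0    2    6    8   12   14   18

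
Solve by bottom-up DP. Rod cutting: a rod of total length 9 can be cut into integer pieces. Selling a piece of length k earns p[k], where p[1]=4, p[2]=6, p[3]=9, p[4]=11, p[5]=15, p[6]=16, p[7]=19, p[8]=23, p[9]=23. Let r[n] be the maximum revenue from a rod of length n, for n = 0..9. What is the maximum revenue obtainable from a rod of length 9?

   n    0    1    2    3    4    5    6    7    8    9
r[n]    0    4    8   12   16   20   24   28   32   36

36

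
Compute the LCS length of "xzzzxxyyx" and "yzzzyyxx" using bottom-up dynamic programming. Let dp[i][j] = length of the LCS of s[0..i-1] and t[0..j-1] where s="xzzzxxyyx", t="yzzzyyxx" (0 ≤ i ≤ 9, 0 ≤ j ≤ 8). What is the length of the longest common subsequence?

   ''  y  z  z  z  y  y  x  x
''  0  0  0  0  0  0  0  0  0
 x  0  0  0  0  0  0  0  1  1
 z  0  0  1  1  1  1  1  1  1
 z  0  0  1  2  2  2  2  2  2
 z  0  0  1  2  3  3  3  3  3
 x  0  0  1  2  3  3  3  4  4
 x  0  0  1  2  3  3  3  4  5
 y  0  1  1  2  3  4  4  4  5
 y  0  1  1  2  3  4  5  5  5
 x  0  1  1  2  3  4  5  6  6

6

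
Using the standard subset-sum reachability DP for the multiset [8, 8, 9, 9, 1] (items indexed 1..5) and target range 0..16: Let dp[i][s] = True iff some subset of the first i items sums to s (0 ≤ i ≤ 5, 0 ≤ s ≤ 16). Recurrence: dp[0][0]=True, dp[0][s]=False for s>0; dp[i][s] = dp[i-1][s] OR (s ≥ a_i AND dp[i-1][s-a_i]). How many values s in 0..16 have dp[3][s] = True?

4

i\s   0   1   2   3   4   5   6   7   8   9  10  11  12  13  14  15  16
  0   T   F   F   F   F   F   F   F   F   F   F   F   F   F   F   F   F
  1   T   F   F   F   F   F   F   F   T   F   F   F   F   F   F   F   F
  2   T   F   F   F   F   F   F   F   T   F   F   F   F   F   F   F   T
  3   T   F   F   F   F   F   F   F   T   T   F   F   F   F   F   F   T
  4   T   F   F   F   F   F   F   F   T   T   F   F   F   F   F   F   T
  5   T   T   F   F   F   F   F   F   T   T   T   F   F   F   F   F   T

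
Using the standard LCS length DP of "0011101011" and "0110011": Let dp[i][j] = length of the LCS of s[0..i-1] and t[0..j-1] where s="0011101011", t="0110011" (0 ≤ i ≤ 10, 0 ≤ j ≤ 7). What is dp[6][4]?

4

   ''  0  1  1  0  0  1  1
''  0  0  0  0  0  0  0  0
 0  0  1  1  1  1  1  1  1
 0  0  1  1  1  2  2  2  2
 1  0  1  2  2  2  2  3  3
 1  0  1  2  3  3  3  3  4
 1  0  1  2  3  3  3  4  4
 0  0  1  2  3  4  4  4  4
 1  0  1  2  3  4  4  5  5
 0  0  1  2  3  4  5  5  5
 1  0  1  2  3  4  5  6  6
 1  0  1  2  3  4  5  6  7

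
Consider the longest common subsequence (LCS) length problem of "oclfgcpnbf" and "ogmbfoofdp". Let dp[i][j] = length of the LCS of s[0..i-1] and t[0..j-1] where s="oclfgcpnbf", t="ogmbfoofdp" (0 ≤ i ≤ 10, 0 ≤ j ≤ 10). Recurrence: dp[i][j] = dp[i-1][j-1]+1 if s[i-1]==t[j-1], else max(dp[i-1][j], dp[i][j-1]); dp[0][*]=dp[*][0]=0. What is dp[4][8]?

2

   ''  o  g  m  b  f  o  o  f  d  p
''  0  0  0  0  0  0  0  0  0  0  0
 o  0  1  1  1  1  1  1  1  1  1  1
 c  0  1  1  1  1  1  1  1  1  1  1
 l  0  1  1  1  1  1  1  1  1  1  1
 f  0  1  1  1  1  2  2  2  2  2  2
 g  0  1  2  2  2  2  2  2  2  2  2
 c  0  1  2  2  2  2  2  2  2  2  2
 p  0  1  2  2  2  2  2  2  2  2  3
 n  0  1  2  2  2  2  2  2  2  2  3
 b  0  1  2  2  3  3  3  3  3  3  3
 f  0  1  2  2  3  4  4  4  4  4  4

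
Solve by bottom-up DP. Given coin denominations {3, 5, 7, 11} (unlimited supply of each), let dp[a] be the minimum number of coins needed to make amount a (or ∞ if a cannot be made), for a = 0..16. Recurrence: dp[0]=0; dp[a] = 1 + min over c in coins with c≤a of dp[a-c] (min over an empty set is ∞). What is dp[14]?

2

 a  0  1  2  3  4  5  6  7  8  9 10 11 12 13 14 15 16
dp  0  -  -  1  -  1  2  1  2  3  2  1  2  3  2  3  2
(- denotes ∞ / unreachable)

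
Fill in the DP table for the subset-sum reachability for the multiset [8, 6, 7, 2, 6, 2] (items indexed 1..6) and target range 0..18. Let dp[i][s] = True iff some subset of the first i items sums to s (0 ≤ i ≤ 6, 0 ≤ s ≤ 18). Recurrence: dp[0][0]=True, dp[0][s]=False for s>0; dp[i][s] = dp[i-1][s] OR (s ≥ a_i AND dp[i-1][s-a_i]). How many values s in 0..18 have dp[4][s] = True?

i\s   0   1   2   3   4   5   6   7   8   9  10  11  12  13  14  15  16  17  18
  0   T   F   F   F   F   F   F   F   F   F   F   F   F   F   F   F   F   F   F
  1   T   F   F   F   F   F   F   F   T   F   F   F   F   F   F   F   F   F   F
  2   T   F   F   F   F   F   T   F   T   F   F   F   F   F   T   F   F   F   F
  3   T   F   F   F   F   F   T   T   T   F   F   F   F   T   T   T   F   F   F
  4   T   F   T   F   F   F   T   T   T   T   T   F   F   T   T   T   T   T   F
  5   T   F   T   F   F   F   T   T   T   T   T   F   T   T   T   T   T   T   F
  6   T   F   T   F   T   F   T   T   T   T   T   T   T   T   T   T   T   T   T

12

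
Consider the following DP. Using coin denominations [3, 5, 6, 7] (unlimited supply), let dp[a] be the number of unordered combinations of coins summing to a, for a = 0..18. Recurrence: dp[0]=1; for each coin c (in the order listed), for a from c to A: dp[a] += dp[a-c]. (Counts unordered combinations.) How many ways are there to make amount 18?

7

after  coin     0     1     2     3     4     5     6     7     8     9    10    11    12    13    14    15    16    17    18
          3     1     0     0     1     0     0     1     0     0     1     0     0     1     0     0     1     0     0     1
          5     1     0     0     1     0     1     1     0     1     1     1     1     1     1     1     2     1     1     2
          6     1     0     0     1     0     1     2     0     1     2     1     2     3     1     2     4     2     3     5
          7     1     0     0     1     0     1     2     1     1     2     2     2     4     3     3     5     4     5     7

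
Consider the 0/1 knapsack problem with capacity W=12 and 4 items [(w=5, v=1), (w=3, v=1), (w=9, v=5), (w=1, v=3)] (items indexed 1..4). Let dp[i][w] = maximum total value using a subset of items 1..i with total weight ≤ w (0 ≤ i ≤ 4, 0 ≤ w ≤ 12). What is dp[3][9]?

5

i\w   0   1   2   3   4   5   6   7   8   9  10  11  12
  0   0   0   0   0   0   0   0   0   0   0   0   0   0
  1   0   0   0   0   0   1   1   1   1   1   1   1   1
  2   0   0   0   1   1   1   1   1   2   2   2   2   2
  3   0   0   0   1   1   1   1   1   2   5   5   5   6
  4   0   3   3   3   4   4   4   4   4   5   8   8   8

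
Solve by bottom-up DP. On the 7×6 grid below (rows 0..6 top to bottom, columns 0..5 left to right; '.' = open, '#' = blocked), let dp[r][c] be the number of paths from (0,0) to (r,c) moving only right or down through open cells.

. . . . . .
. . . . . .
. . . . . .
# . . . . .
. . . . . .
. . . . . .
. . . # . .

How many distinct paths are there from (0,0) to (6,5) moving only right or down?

342

r\c   0   1   2   3   4   5
  0   1   1   1   1   1   1
  1   1   2   3   4   5   6
  2   1   3   6  10  15  21
  3   0   3   9  19  34  55
  4   0   3  12  31  65 120
  5   0   3  15  46 111 231
  6   0   3  18   0 111 342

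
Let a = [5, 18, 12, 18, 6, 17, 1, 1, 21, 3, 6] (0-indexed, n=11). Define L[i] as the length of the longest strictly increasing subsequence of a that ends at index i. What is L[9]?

   i    0    1    2    3    4    5    6    7    8    9   10
a[i]    5   18   12   18    6   17    1    1   21    3    6
L[i]    1    2    2    3    2    3    1    1    4    2    3

2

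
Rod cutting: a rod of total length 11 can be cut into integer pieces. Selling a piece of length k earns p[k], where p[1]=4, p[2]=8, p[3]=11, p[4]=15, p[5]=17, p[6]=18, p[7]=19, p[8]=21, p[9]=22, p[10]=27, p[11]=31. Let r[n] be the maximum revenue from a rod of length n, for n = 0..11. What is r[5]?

20

   n    0    1    2    3    4    5    6    7    8    9   10   11
r[n]    0    4    8   12   16   20   24   28   32   36   40   44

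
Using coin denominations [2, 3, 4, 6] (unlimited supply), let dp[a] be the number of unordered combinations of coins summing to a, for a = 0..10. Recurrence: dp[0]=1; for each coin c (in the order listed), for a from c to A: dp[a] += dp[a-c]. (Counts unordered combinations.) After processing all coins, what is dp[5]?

1

after  coin     0     1     2     3     4     5     6     7     8     9    10
          2     1     0     1     0     1     0     1     0     1     0     1
          3     1     0     1     1     1     1     2     1     2     2     2
          4     1     0     1     1     2     1     3     2     4     3     5
          6     1     0     1     1     2     1     4     2     5     4     7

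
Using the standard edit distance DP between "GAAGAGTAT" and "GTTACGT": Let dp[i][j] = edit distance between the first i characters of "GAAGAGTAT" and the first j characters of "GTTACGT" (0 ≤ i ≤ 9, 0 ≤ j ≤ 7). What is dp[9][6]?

7

   ''  G  T  T  A  C  G  T
''  0  1  2  3  4  5  6  7
 G  1  0  1  2  3  4  5  6
 A  2  1  1  2  2  3  4  5
 A  3  2  2  2  2  3  4  5
 G  4  3  3  3  3  3  3  4
 A  5  4  4  4  3  4  4  4
 G  6  5  5  5  4  4  4  5
 T  7  6  5  5  5  5  5  4
 A  8  7  6  6  5  6  6  5
 T  9  8  7  6  6  6  7  6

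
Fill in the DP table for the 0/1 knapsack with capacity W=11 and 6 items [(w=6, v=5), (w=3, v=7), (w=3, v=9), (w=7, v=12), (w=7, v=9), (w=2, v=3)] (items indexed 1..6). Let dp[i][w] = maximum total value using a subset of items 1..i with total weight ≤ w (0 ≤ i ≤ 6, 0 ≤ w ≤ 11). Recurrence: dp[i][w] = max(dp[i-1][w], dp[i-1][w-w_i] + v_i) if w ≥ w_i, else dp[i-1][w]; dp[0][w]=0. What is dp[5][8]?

i\w   0   1   2   3   4   5   6   7   8   9  10  11
  0   0   0   0   0   0   0   0   0   0   0   0   0
  1   0   0   0   0   0   0   5   5   5   5   5   5
  2   0   0   0   7   7   7   7   7   7  12  12  12
  3   0   0   0   9   9   9  16  16  16  16  16  16
  4   0   0   0   9   9   9  16  16  16  16  21  21
  5   0   0   0   9   9   9  16  16  16  16  21  21
  6   0   0   3   9   9  12  16  16  19  19  21  21

16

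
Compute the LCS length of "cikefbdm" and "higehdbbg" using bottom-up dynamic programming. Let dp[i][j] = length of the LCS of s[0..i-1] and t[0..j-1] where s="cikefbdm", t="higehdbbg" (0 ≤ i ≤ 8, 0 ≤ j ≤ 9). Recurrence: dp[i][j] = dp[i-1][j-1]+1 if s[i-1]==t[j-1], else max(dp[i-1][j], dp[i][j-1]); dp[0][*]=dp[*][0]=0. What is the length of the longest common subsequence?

3

   ''  h  i  g  e  h  d  b  b  g
''  0  0  0  0  0  0  0  0  0  0
 c  0  0  0  0  0  0  0  0  0  0
 i  0  0  1  1  1  1  1  1  1  1
 k  0  0  1  1  1  1  1  1  1  1
 e  0  0  1  1  2  2  2  2  2  2
 f  0  0  1  1  2  2  2  2  2  2
 b  0  0  1  1  2  2  2  3  3  3
 d  0  0  1  1  2  2  3  3  3  3
 m  0  0  1  1  2  2  3  3  3  3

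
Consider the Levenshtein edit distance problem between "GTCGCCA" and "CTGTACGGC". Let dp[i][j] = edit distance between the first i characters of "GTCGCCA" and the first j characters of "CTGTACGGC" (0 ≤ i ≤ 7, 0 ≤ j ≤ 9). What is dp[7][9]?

   ''  C  T  G  T  A  C  G  G  C
''  0  1  2  3  4  5  6  7  8  9
 G  1  1  2  2  3  4  5  6  7  8
 T  2  2  1  2  2  3  4  5  6  7
 C  3  2  2  2  3  3  3  4  5  6
 G  4  3  3  2  3  4  4  3  4  5
 C  5  4  4  3  3  4  4  4  4  4
 C  6  5  5  4  4  4  4  5  5  4
 A  7  6  6  5  5  4  5  5  6  5

5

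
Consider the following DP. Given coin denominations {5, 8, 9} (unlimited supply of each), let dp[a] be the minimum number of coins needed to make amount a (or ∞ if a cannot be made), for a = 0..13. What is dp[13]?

2

 a  0  1  2  3  4  5  6  7  8  9 10 11 12 13
dp  0  -  -  -  -  1  -  -  1  1  2  -  -  2
(- denotes ∞ / unreachable)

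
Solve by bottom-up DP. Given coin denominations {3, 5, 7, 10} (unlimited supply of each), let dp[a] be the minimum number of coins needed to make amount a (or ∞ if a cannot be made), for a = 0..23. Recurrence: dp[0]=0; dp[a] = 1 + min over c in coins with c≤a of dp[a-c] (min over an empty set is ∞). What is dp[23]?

 a  0  1  2  3  4  5  6  7  8  9 10 11 12 13 14 15 16 17 18 19 20 21 22 23
dp  0  -  -  1  -  1  2  1  2  3  1  3  2  2  2  2  3  2  3  3  2  3  3  3
(- denotes ∞ / unreachable)

3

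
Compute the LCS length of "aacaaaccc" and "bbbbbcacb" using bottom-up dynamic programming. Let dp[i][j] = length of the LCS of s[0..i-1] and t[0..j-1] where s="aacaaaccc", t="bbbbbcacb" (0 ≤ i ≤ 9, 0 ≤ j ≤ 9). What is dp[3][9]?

2

   ''  b  b  b  b  b  c  a  c  b
''  0  0  0  0  0  0  0  0  0  0
 a  0  0  0  0  0  0  0  1  1  1
 a  0  0  0  0  0  0  0  1  1  1
 c  0  0  0  0  0  0  1  1  2  2
 a  0  0  0  0  0  0  1  2  2  2
 a  0  0  0  0  0  0  1  2  2  2
 a  0  0  0  0  0  0  1  2  2  2
 c  0  0  0  0  0  0  1  2  3  3
 c  0  0  0  0  0  0  1  2  3  3
 c  0  0  0  0  0  0  1  2  3  3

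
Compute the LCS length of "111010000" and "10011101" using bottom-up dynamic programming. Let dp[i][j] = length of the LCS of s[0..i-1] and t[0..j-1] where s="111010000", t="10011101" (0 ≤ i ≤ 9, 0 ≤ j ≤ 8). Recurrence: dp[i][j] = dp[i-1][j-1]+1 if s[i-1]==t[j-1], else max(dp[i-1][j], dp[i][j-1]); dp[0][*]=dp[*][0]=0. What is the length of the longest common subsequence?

5

   ''  1  0  0  1  1  1  0  1
''  0  0  0  0  0  0  0  0  0
 1  0  1  1  1  1  1  1  1  1
 1  0  1  1  1  2  2  2  2  2
 1  0  1  1  1  2  3  3  3  3
 0  0  1  2  2  2  3  3  4  4
 1  0  1  2  2  3  3  4  4  5
 0  0  1  2  3  3  3  4  5  5
 0  0  1  2  3  3  3  4  5  5
 0  0  1  2  3  3  3  4  5  5
 0  0  1  2  3  3  3  4  5  5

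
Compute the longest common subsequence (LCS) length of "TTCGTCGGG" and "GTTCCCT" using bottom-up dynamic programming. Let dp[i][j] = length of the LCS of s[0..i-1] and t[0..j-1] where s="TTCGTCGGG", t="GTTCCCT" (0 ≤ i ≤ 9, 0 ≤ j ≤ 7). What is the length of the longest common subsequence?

4

   ''  G  T  T  C  C  C  T
''  0  0  0  0  0  0  0  0
 T  0  0  1  1  1  1  1  1
 T  0  0  1  2  2  2  2  2
 C  0  0  1  2  3  3  3  3
 G  0  1  1  2  3  3  3  3
 T  0  1  2  2  3  3  3  4
 C  0  1  2  2  3  4  4  4
 G  0  1  2  2  3  4  4  4
 G  0  1  2  2  3  4  4  4
 G  0  1  2  2  3  4  4  4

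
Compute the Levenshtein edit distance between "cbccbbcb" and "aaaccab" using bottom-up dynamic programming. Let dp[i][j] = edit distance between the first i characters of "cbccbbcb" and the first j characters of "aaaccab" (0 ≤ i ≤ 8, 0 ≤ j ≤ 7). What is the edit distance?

6

   ''  a  a  a  c  c  a  b
''  0  1  2  3  4  5  6  7
 c  1  1  2  3  3  4  5  6
 b  2  2  2  3  4  4  5  5
 c  3  3  3  3  3  4  5  6
 c  4  4  4  4  3  3  4  5
 b  5  5  5  5  4  4  4  4
 b  6  6  6  6  5  5  5  4
 c  7  7  7  7  6  5  6  5
 b  8  8  8  8  7  6  6  6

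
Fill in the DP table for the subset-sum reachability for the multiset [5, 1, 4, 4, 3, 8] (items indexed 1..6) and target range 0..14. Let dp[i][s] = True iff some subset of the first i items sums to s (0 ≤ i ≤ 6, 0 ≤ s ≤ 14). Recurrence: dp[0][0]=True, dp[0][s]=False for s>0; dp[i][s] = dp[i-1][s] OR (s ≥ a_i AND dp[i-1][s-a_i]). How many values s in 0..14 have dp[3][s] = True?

i\s   0   1   2   3   4   5   6   7   8   9  10  11  12  13  14
  0   T   F   F   F   F   F   F   F   F   F   F   F   F   F   F
  1   T   F   F   F   F   T   F   F   F   F   F   F   F   F   F
  2   T   T   F   F   F   T   T   F   F   F   F   F   F   F   F
  3   T   T   F   F   T   T   T   F   F   T   T   F   F   F   F
  4   T   T   F   F   T   T   T   F   T   T   T   F   F   T   T
  5   T   T   F   T   T   T   T   T   T   T   T   T   T   T   T
  6   T   T   F   T   T   T   T   T   T   T   T   T   T   T   T

7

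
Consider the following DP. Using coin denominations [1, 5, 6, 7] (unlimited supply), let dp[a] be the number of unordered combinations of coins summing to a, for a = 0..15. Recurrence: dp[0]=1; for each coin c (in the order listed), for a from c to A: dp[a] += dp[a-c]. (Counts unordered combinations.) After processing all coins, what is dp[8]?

4

after  coin     0     1     2     3     4     5     6     7     8     9    10    11    12    13    14    15
          1     1     1     1     1     1     1     1     1     1     1     1     1     1     1     1     1
          5     1     1     1     1     1     2     2     2     2     2     3     3     3     3     3     4
          6     1     1     1     1     1     2     3     3     3     3     4     5     6     6     6     7
          7     1     1     1     1     1     2     3     4     4     4     5     6     8     9    10    11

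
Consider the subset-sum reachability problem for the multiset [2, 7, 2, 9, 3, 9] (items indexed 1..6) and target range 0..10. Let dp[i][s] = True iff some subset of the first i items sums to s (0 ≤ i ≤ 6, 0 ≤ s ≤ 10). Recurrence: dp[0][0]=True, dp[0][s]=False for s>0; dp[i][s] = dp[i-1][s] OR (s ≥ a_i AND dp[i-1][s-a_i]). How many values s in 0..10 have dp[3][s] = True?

5

i\s   0   1   2   3   4   5   6   7   8   9  10
  0   T   F   F   F   F   F   F   F   F   F   F
  1   T   F   T   F   F   F   F   F   F   F   F
  2   T   F   T   F   F   F   F   T   F   T   F
  3   T   F   T   F   T   F   F   T   F   T   F
  4   T   F   T   F   T   F   F   T   F   T   F
  5   T   F   T   T   T   T   F   T   F   T   T
  6   T   F   T   T   T   T   F   T   F   T   T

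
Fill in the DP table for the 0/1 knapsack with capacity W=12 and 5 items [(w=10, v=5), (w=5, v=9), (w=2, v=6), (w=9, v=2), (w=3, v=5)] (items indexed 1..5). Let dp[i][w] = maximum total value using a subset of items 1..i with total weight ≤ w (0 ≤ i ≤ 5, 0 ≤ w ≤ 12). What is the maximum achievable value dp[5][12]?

20

i\w   0   1   2   3   4   5   6   7   8   9  10  11  12
  0   0   0   0   0   0   0   0   0   0   0   0   0   0
  1   0   0   0   0   0   0   0   0   0   0   5   5   5
  2   0   0   0   0   0   9   9   9   9   9   9   9   9
  3   0   0   6   6   6   9   9  15  15  15  15  15  15
  4   0   0   6   6   6   9   9  15  15  15  15  15  15
  5   0   0   6   6   6  11  11  15  15  15  20  20  20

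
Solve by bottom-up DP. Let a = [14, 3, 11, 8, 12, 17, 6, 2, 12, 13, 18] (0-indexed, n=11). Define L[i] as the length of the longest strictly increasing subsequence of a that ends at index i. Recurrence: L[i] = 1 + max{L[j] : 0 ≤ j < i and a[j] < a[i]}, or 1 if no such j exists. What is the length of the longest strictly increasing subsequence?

5

   i    0    1    2    3    4    5    6    7    8    9   10
a[i]   14    3   11    8   12   17    6    2   12   13   18
L[i]    1    1    2    2    3    4    2    1    3    4    5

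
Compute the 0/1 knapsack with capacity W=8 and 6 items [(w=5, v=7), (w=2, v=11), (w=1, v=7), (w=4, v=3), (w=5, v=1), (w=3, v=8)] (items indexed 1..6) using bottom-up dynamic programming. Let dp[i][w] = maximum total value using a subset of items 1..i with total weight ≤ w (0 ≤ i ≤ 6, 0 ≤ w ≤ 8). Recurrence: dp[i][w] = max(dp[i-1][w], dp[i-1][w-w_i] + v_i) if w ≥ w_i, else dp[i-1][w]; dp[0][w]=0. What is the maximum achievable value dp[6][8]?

26

i\w   0   1   2   3   4   5   6   7   8
  0   0   0   0   0   0   0   0   0   0
  1   0   0   0   0   0   7   7   7   7
  2   0   0  11  11  11  11  11  18  18
  3   0   7  11  18  18  18  18  18  25
  4   0   7  11  18  18  18  18  21  25
  5   0   7  11  18  18  18  18  21  25
  6   0   7  11  18  18  19  26  26  26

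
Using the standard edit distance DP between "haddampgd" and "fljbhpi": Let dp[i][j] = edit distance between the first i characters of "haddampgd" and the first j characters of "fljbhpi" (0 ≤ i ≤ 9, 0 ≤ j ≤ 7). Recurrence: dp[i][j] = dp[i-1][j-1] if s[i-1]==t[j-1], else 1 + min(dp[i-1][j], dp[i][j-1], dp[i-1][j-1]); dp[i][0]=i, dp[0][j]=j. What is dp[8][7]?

7

   ''  f  l  j  b  h  p  i
''  0  1  2  3  4  5  6  7
 h  1  1  2  3  4  4  5  6
 a  2  2  2  3  4  5  5  6
 d  3  3  3  3  4  5  6  6
 d  4  4  4  4  4  5  6  7
 a  5  5  5  5  5  5  6  7
 m  6  6  6  6  6  6  6  7
 p  7  7  7  7  7  7  6  7
 g  8  8  8  8  8  8  7  7
 d  9  9  9  9  9  9  8  8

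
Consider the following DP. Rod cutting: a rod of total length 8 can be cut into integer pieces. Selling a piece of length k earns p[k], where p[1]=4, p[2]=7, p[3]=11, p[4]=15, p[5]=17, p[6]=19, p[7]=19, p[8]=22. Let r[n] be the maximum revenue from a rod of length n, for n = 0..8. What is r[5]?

   n    0    1    2    3    4    5    6    7    8
r[n]    0    4    8   12   16   20   24   28   32

20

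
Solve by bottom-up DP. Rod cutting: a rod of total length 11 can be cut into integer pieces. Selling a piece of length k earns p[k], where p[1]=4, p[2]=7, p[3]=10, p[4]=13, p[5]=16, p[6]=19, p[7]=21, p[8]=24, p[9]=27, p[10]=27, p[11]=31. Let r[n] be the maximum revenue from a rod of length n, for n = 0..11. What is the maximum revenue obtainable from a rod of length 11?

44

   n    0    1    2    3    4    5    6    7    8    9   10   11
r[n]    0    4    8   12   16   20   24   28   32   36   40   44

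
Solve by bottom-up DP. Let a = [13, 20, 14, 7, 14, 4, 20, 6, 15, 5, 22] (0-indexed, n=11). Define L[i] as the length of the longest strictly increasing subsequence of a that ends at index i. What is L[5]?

   i    0    1    2    3    4    5    6    7    8    9   10
a[i]   13   20   14    7   14    4   20    6   15    5   22
L[i]    1    2    2    1    2    1    3    2    3    2    4

1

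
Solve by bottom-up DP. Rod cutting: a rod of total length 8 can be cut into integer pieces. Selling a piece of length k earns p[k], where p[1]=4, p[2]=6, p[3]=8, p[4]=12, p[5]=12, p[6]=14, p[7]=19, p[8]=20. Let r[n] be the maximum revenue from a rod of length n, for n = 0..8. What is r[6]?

   n    0    1    2    3    4    5    6    7    8
r[n]    0    4    8   12   16   20   24   28   32

24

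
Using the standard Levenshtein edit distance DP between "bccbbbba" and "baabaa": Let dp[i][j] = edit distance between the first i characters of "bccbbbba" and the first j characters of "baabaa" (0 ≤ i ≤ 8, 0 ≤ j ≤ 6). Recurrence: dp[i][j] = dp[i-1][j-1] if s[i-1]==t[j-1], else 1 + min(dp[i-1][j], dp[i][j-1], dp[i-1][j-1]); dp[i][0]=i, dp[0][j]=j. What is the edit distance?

5

   ''  b  a  a  b  a  a
''  0  1  2  3  4  5  6
 b  1  0  1  2  3  4  5
 c  2  1  1  2  3  4  5
 c  3  2  2  2  3  4  5
 b  4  3  3  3  2  3  4
 b  5  4  4  4  3  3  4
 b  6  5  5  5  4  4  4
 b  7  6  6  6  5  5  5
 a  8  7  6  6  6  5  5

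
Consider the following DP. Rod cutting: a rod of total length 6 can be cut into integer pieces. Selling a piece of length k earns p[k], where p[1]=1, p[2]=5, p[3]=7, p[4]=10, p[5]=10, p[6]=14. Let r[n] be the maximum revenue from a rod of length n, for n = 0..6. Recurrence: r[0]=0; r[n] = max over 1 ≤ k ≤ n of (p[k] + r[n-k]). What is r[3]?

7

   n    0    1    2    3    4    5    6
r[n]    0    1    5    7   10   12   15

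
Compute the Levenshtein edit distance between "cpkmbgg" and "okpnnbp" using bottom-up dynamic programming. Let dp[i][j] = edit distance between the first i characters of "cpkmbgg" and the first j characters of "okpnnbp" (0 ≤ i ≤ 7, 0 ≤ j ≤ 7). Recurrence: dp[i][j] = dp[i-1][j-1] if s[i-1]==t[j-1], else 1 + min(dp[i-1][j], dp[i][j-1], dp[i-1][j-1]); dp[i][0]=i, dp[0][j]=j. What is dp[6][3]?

5

   ''  o  k  p  n  n  b  p
''  0  1  2  3  4  5  6  7
 c  1  1  2  3  4  5  6  7
 p  2  2  2  2  3  4  5  6
 k  3  3  2  3  3  4  5  6
 m  4  4  3  3  4  4  5  6
 b  5  5  4  4  4  5  4  5
 g  6  6  5  5  5  5  5  5
 g  7  7  6  6  6  6  6  6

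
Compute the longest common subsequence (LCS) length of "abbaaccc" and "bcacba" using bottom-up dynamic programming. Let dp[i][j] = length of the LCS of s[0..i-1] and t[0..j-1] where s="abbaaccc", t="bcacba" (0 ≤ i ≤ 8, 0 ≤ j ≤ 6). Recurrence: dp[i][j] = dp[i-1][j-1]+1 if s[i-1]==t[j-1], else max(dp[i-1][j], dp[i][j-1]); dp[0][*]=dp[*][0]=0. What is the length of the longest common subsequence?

   ''  b  c  a  c  b  a
''  0  0  0  0  0  0  0
 a  0  0  0  1  1  1  1
 b  0  1  1  1  1  2  2
 b  0  1  1  1  1  2  2
 a  0  1  1  2  2  2  3
 a  0  1  1  2  2  2  3
 c  0  1  2  2  3  3  3
 c  0  1  2  2  3  3  3
 c  0  1  2  2  3  3  3

3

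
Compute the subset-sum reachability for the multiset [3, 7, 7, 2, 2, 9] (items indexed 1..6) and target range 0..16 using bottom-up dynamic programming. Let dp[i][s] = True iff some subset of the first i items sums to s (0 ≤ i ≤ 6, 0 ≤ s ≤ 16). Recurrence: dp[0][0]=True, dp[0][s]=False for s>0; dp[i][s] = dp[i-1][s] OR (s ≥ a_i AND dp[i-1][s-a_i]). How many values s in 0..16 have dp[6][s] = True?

13

i\s   0   1   2   3   4   5   6   7   8   9  10  11  12  13  14  15  16
  0   T   F   F   F   F   F   F   F   F   F   F   F   F   F   F   F   F
  1   T   F   F   T   F   F   F   F   F   F   F   F   F   F   F   F   F
  2   T   F   F   T   F   F   F   T   F   F   T   F   F   F   F   F   F
  3   T   F   F   T   F   F   F   T   F   F   T   F   F   F   T   F   F
  4   T   F   T   T   F   T   F   T   F   T   T   F   T   F   T   F   T
  5   T   F   T   T   T   T   F   T   F   T   T   T   T   F   T   F   T
  6   T   F   T   T   T   T   F   T   F   T   T   T   T   T   T   F   T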